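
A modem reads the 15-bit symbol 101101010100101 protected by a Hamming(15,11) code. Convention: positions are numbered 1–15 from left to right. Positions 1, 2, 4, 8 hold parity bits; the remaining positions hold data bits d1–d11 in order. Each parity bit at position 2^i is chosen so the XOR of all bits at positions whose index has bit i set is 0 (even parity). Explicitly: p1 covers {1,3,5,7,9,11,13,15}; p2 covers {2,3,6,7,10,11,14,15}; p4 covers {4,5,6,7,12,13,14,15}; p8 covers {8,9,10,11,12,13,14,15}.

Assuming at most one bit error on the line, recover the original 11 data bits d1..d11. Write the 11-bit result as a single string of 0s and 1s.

s1 (pos 1,3,5,7,9,11,13,15): 1⊕1⊕0⊕0⊕0⊕0⊕1⊕1 = 0
s2 (pos 2,3,6,7,10,11,14,15): 0⊕1⊕1⊕0⊕1⊕0⊕0⊕1 = 0
s4 (pos 4,5,6,7,12,13,14,15): 1⊕0⊕1⊕0⊕0⊕1⊕0⊕1 = 0
s8 (pos 8,9,10,11,12,13,14,15): 1⊕0⊕1⊕0⊕0⊕1⊕0⊕1 = 0
Syndrome s8…s1 = 0000 → no error.
Read data bits from positions 3,5,6,7,9,10,11,12,13,14,15: 10100100101

10100100101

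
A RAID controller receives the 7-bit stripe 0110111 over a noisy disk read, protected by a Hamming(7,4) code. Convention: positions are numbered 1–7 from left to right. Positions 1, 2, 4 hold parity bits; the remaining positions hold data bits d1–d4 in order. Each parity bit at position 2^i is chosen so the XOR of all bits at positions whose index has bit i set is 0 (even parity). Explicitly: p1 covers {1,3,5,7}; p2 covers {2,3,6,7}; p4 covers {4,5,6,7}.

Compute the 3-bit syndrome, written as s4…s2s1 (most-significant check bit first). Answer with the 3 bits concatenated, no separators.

101

s1 (pos 1,3,5,7): 0⊕1⊕1⊕1 = 1
s2 (pos 2,3,6,7): 1⊕1⊕1⊕1 = 0
s4 (pos 4,5,6,7): 0⊕1⊕1⊕1 = 1
Syndrome s4…s1 = 101 → error at position 5.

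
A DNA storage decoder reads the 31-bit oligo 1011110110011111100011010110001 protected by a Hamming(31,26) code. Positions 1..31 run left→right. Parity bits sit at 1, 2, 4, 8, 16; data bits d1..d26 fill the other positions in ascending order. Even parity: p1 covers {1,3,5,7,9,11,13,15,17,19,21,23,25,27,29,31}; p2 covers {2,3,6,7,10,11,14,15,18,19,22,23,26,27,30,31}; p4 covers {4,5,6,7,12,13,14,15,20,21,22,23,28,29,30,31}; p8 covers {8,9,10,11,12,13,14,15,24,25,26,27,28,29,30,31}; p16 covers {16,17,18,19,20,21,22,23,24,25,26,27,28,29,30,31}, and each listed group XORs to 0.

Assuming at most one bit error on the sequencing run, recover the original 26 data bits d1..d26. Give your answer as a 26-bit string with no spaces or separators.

11101001111100011010110001

s1 (pos 1,3,5,7,9,11,13,15,17,19,21,23,25,27,29,31): 1⊕1⊕1⊕0⊕1⊕0⊕1⊕1⊕1⊕0⊕1⊕0⊕0⊕1⊕0⊕1 = 0
s2 (pos 2,3,6,7,10,11,14,15,18,19,22,23,26,27,30,31): 0⊕1⊕1⊕0⊕0⊕0⊕1⊕1⊕0⊕0⊕1⊕0⊕1⊕1⊕0⊕1 = 0
s4 (pos 4,5,6,7,12,13,14,15,20,21,22,23,28,29,30,31): 1⊕1⊕1⊕0⊕1⊕1⊕1⊕1⊕0⊕1⊕1⊕0⊕0⊕0⊕0⊕1 = 0
s8 (pos 8,9,10,11,12,13,14,15,24,25,26,27,28,29,30,31): 1⊕1⊕0⊕0⊕1⊕1⊕1⊕1⊕1⊕0⊕1⊕1⊕0⊕0⊕0⊕1 = 0
s16 (pos 16,17,18,19,20,21,22,23,24,25,26,27,28,29,30,31): 1⊕1⊕0⊕0⊕0⊕1⊕1⊕0⊕1⊕0⊕1⊕1⊕0⊕0⊕0⊕1 = 0
Syndrome s16…s1 = 00000 → no error.
Read data bits from positions 3,5,6,7,9,10,11,12,13,14,15,17,18,19,20,21,22,23,24,25,26,27,28,29,30,31: 11101001111100011010110001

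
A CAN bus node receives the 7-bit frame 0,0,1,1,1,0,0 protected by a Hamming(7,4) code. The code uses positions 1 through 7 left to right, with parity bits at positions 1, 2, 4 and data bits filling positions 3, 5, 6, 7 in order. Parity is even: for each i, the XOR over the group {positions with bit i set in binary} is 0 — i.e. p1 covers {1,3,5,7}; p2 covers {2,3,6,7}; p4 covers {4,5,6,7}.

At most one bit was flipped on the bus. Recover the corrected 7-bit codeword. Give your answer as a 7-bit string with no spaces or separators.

s1 (pos 1,3,5,7): 0⊕1⊕1⊕0 = 0
s2 (pos 2,3,6,7): 0⊕1⊕0⊕0 = 1
s4 (pos 4,5,6,7): 1⊕1⊕0⊕0 = 0
Syndrome s4…s1 = 010 → error at position 2.
Flip position 2: 0011100 → 0111100

0111100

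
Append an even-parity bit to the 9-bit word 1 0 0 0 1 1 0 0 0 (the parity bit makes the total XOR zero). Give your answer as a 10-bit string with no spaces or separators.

XOR of the 9 data bits: 1⊕0⊕0⊕0⊕1⊕1⊕0⊕0⊕0 = 1
Parity bit = 1 (so all 10 bits XOR to 0).

1000110001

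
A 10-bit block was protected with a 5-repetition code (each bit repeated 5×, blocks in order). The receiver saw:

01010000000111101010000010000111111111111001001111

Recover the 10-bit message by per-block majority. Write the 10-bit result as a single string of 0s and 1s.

Block 1 (01010): 2 ones → 0
Block 2 (00000): 0 ones → 0
Block 3 (01111): 4 ones → 1
Block 4 (01010): 2 ones → 0
Block 5 (00001): 1 one → 0
Block 6 (00001): 1 one → 0
Block 7 (11111): 5 ones → 1
Block 8 (11111): 5 ones → 1
Block 9 (10010): 2 ones → 0
Block 10 (01111): 4 ones → 1

0010001101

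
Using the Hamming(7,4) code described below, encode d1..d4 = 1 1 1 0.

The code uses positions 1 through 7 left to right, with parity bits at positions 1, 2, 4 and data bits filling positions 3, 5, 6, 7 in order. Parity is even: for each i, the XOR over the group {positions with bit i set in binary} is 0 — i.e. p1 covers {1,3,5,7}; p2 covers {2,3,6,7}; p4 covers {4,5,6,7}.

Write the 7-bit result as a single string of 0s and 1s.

Place data at non-parity positions: p1 p2 1 p4 1 1 0
p1 (pos 1,3,5,7): XOR of data positions = 1⊕1⊕0 = 0
p2 (pos 2,3,6,7): XOR of data positions = 1⊕1⊕0 = 0
p4 (pos 4,5,6,7): XOR of data positions = 1⊕1⊕0 = 0
Codeword: 0010110

0010110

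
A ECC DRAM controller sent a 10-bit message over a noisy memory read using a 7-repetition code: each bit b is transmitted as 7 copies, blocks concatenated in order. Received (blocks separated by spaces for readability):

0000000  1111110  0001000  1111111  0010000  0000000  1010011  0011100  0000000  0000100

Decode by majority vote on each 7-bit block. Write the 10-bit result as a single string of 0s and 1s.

Block 1 (0000000): 0 ones → 0
Block 2 (1111110): 6 ones → 1
Block 3 (0001000): 1 one → 0
Block 4 (1111111): 7 ones → 1
Block 5 (0010000): 1 one → 0
Block 6 (0000000): 0 ones → 0
Block 7 (1010011): 4 ones → 1
Block 8 (0011100): 3 ones → 0
Block 9 (0000000): 0 ones → 0
Block 10 (0000100): 1 one → 0

0101001000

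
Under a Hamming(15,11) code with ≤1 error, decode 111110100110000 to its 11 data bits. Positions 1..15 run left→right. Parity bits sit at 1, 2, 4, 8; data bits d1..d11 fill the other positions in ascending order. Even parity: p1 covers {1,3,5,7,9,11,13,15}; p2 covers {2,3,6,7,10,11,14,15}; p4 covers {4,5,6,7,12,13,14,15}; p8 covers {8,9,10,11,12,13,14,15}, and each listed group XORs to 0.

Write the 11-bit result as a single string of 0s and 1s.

s1 (pos 1,3,5,7,9,11,13,15): 1⊕1⊕1⊕1⊕0⊕1⊕0⊕0 = 1
s2 (pos 2,3,6,7,10,11,14,15): 1⊕1⊕0⊕1⊕1⊕1⊕0⊕0 = 1
s4 (pos 4,5,6,7,12,13,14,15): 1⊕1⊕0⊕1⊕0⊕0⊕0⊕0 = 1
s8 (pos 8,9,10,11,12,13,14,15): 0⊕0⊕1⊕1⊕0⊕0⊕0⊕0 = 0
Syndrome s8…s1 = 0111 → error at position 7.
Flip position 7: 111110100110000 → 111110000110000
Read data bits from positions 3,5,6,7,9,10,11,12,13,14,15: 11000110000

11000110000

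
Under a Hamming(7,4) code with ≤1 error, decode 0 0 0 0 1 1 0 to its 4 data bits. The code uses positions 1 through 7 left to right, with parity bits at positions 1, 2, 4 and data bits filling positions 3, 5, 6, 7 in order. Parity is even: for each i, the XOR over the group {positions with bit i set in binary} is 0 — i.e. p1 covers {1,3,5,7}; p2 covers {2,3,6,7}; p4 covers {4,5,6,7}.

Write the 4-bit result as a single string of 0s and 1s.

s1 (pos 1,3,5,7): 0⊕0⊕1⊕0 = 1
s2 (pos 2,3,6,7): 0⊕0⊕1⊕0 = 1
s4 (pos 4,5,6,7): 0⊕1⊕1⊕0 = 0
Syndrome s4…s1 = 011 → error at position 3.
Flip position 3: 0000110 → 0010110
Read data bits from positions 3,5,6,7: 1110

1110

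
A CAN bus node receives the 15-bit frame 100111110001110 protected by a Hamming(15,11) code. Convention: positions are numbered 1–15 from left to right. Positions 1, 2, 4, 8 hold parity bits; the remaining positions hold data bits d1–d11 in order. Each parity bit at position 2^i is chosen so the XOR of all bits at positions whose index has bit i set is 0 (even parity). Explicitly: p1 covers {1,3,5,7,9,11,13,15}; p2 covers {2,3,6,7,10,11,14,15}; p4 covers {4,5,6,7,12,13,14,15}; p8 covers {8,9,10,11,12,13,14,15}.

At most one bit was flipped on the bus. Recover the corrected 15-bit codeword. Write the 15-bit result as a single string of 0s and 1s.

s1 (pos 1,3,5,7,9,11,13,15): 1⊕0⊕1⊕1⊕0⊕0⊕1⊕0 = 0
s2 (pos 2,3,6,7,10,11,14,15): 0⊕0⊕1⊕1⊕0⊕0⊕1⊕0 = 1
s4 (pos 4,5,6,7,12,13,14,15): 1⊕1⊕1⊕1⊕1⊕1⊕1⊕0 = 1
s8 (pos 8,9,10,11,12,13,14,15): 1⊕0⊕0⊕0⊕1⊕1⊕1⊕0 = 0
Syndrome s8…s1 = 0110 → error at position 6.
Flip position 6: 100111110001110 → 100110110001110

100110110001110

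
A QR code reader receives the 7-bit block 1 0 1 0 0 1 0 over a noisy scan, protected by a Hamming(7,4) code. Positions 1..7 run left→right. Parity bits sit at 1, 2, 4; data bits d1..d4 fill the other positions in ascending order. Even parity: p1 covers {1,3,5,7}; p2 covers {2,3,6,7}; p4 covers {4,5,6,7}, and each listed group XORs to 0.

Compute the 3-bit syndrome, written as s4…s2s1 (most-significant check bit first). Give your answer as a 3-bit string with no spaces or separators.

100

s1 (pos 1,3,5,7): 1⊕1⊕0⊕0 = 0
s2 (pos 2,3,6,7): 0⊕1⊕1⊕0 = 0
s4 (pos 4,5,6,7): 0⊕0⊕1⊕0 = 1
Syndrome s4…s1 = 100 → error at position 4.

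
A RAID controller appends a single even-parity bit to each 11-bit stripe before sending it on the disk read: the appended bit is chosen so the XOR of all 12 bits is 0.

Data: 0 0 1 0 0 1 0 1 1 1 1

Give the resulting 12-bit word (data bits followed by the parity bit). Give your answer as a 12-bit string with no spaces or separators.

XOR of the 11 data bits: 0⊕0⊕1⊕0⊕0⊕1⊕0⊕1⊕1⊕1⊕1 = 0
Parity bit = 0 (so all 12 bits XOR to 0).

001001011110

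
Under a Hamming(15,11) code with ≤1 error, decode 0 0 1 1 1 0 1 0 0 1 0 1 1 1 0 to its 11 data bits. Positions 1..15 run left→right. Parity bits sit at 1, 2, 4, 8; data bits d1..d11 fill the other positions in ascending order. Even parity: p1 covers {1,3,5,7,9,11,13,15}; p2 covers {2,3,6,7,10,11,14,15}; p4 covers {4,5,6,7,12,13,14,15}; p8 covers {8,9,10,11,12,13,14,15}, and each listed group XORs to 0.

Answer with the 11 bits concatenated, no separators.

s1 (pos 1,3,5,7,9,11,13,15): 0⊕1⊕1⊕1⊕0⊕0⊕1⊕0 = 0
s2 (pos 2,3,6,7,10,11,14,15): 0⊕1⊕0⊕1⊕1⊕0⊕1⊕0 = 0
s4 (pos 4,5,6,7,12,13,14,15): 1⊕1⊕0⊕1⊕1⊕1⊕1⊕0 = 0
s8 (pos 8,9,10,11,12,13,14,15): 0⊕0⊕1⊕0⊕1⊕1⊕1⊕0 = 0
Syndrome s8…s1 = 0000 → no error.
Read data bits from positions 3,5,6,7,9,10,11,12,13,14,15: 11010101110

11010101110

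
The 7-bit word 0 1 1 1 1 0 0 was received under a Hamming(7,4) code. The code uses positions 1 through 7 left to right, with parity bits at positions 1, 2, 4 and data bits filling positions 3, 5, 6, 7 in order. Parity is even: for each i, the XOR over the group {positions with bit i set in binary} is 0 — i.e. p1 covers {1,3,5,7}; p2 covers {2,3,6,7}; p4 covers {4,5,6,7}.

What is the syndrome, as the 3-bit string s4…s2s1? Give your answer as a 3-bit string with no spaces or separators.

000

s1 (pos 1,3,5,7): 0⊕1⊕1⊕0 = 0
s2 (pos 2,3,6,7): 1⊕1⊕0⊕0 = 0
s4 (pos 4,5,6,7): 1⊕1⊕0⊕0 = 0
Syndrome s4…s1 = 000 → no error.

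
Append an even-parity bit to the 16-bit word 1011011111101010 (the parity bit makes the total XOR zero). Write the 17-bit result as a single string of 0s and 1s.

10110111111010101

XOR of the 16 data bits: 1⊕0⊕1⊕1⊕0⊕1⊕1⊕1⊕1⊕1⊕1⊕0⊕1⊕0⊕1⊕0 = 1
Parity bit = 1 (so all 17 bits XOR to 0).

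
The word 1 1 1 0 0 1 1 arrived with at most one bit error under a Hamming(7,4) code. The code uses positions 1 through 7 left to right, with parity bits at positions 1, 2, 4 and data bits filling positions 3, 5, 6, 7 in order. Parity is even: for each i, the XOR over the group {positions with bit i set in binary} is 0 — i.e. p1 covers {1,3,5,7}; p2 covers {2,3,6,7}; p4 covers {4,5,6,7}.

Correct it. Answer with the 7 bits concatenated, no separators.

s1 (pos 1,3,5,7): 1⊕1⊕0⊕1 = 1
s2 (pos 2,3,6,7): 1⊕1⊕1⊕1 = 0
s4 (pos 4,5,6,7): 0⊕0⊕1⊕1 = 0
Syndrome s4…s1 = 001 → error at position 1.
Flip position 1: 1110011 → 0110011

0110011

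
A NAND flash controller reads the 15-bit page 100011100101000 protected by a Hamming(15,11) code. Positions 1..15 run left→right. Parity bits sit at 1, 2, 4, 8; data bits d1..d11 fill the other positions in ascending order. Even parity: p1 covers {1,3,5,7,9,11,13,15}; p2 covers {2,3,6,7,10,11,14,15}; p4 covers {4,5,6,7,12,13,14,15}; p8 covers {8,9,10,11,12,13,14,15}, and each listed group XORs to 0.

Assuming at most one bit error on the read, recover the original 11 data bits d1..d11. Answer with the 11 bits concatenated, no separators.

11110101000

s1 (pos 1,3,5,7,9,11,13,15): 1⊕0⊕1⊕1⊕0⊕0⊕0⊕0 = 1
s2 (pos 2,3,6,7,10,11,14,15): 0⊕0⊕1⊕1⊕1⊕0⊕0⊕0 = 1
s4 (pos 4,5,6,7,12,13,14,15): 0⊕1⊕1⊕1⊕1⊕0⊕0⊕0 = 0
s8 (pos 8,9,10,11,12,13,14,15): 0⊕0⊕1⊕0⊕1⊕0⊕0⊕0 = 0
Syndrome s8…s1 = 0011 → error at position 3.
Flip position 3: 100011100101000 → 101011100101000
Read data bits from positions 3,5,6,7,9,10,11,12,13,14,15: 11110101000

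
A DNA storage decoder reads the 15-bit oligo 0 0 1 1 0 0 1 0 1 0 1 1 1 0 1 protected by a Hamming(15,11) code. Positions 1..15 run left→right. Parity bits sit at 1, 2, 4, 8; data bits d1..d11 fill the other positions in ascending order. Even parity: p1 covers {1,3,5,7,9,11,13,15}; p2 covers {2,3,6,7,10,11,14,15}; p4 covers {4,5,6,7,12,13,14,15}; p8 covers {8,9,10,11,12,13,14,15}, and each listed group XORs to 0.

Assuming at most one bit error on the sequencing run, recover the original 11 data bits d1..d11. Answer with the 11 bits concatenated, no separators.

s1 (pos 1,3,5,7,9,11,13,15): 0⊕1⊕0⊕1⊕1⊕1⊕1⊕1 = 0
s2 (pos 2,3,6,7,10,11,14,15): 0⊕1⊕0⊕1⊕0⊕1⊕0⊕1 = 0
s4 (pos 4,5,6,7,12,13,14,15): 1⊕0⊕0⊕1⊕1⊕1⊕0⊕1 = 1
s8 (pos 8,9,10,11,12,13,14,15): 0⊕1⊕0⊕1⊕1⊕1⊕0⊕1 = 1
Syndrome s8…s1 = 1100 → error at position 12.
Flip position 12: 001100101011101 → 001100101010101
Read data bits from positions 3,5,6,7,9,10,11,12,13,14,15: 10011010101

10011010101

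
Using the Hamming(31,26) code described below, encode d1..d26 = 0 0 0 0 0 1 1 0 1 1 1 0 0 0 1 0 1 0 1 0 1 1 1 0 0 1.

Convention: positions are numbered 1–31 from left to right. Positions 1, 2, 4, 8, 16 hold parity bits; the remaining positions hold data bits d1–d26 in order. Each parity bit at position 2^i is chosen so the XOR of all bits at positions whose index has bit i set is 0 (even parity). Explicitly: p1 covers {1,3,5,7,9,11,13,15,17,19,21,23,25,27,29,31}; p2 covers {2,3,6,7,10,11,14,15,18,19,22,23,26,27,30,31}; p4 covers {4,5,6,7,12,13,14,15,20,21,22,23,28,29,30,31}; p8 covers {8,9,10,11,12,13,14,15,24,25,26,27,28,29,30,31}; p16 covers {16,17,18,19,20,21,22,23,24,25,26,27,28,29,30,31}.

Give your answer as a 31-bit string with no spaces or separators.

Place data at non-parity positions: p1 p2 0 p4 0 0 0 p8 0 1 1 0 1 1 1 p16 0 0 0 1 0 1 0 1 0 1 1 1 0 0 1
p1 (pos 1,3,5,7,9,11,13,15,17,19,21,23,25,27,29,31): XOR of data positions = 0⊕0⊕0⊕0⊕1⊕1⊕1⊕0⊕0⊕0⊕0⊕0⊕1⊕0⊕1 = 1
p2 (pos 2,3,6,7,10,11,14,15,18,19,22,23,26,27,30,31): XOR of data positions = 0⊕0⊕0⊕1⊕1⊕1⊕1⊕0⊕0⊕1⊕0⊕1⊕1⊕0⊕1 = 0
p4 (pos 4,5,6,7,12,13,14,15,20,21,22,23,28,29,30,31): XOR of data positions = 0⊕0⊕0⊕0⊕1⊕1⊕1⊕1⊕0⊕1⊕0⊕1⊕0⊕0⊕1 = 1
p8 (pos 8,9,10,11,12,13,14,15,24,25,26,27,28,29,30,31): XOR of data positions = 0⊕1⊕1⊕0⊕1⊕1⊕1⊕1⊕0⊕1⊕1⊕1⊕0⊕0⊕1 = 0
p16 (pos 16,17,18,19,20,21,22,23,24,25,26,27,28,29,30,31): XOR of data positions = 0⊕0⊕0⊕1⊕0⊕1⊕0⊕1⊕0⊕1⊕1⊕1⊕0⊕0⊕1 = 1
Codeword: 1001000001101111000101010111001

1001000001101111000101010111001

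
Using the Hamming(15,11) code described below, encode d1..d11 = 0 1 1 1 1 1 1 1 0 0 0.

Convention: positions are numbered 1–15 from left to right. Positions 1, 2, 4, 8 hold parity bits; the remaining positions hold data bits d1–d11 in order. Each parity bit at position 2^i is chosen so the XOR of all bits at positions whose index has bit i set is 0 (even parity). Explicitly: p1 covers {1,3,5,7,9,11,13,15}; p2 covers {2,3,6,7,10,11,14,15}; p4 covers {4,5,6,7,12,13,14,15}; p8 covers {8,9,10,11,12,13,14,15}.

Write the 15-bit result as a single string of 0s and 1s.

Place data at non-parity positions: p1 p2 0 p4 1 1 1 p8 1 1 1 1 0 0 0
p1 (pos 1,3,5,7,9,11,13,15): XOR of data positions = 0⊕1⊕1⊕1⊕1⊕0⊕0 = 0
p2 (pos 2,3,6,7,10,11,14,15): XOR of data positions = 0⊕1⊕1⊕1⊕1⊕0⊕0 = 0
p4 (pos 4,5,6,7,12,13,14,15): XOR of data positions = 1⊕1⊕1⊕1⊕0⊕0⊕0 = 0
p8 (pos 8,9,10,11,12,13,14,15): XOR of data positions = 1⊕1⊕1⊕1⊕0⊕0⊕0 = 0
Codeword: 000011101111000

000011101111000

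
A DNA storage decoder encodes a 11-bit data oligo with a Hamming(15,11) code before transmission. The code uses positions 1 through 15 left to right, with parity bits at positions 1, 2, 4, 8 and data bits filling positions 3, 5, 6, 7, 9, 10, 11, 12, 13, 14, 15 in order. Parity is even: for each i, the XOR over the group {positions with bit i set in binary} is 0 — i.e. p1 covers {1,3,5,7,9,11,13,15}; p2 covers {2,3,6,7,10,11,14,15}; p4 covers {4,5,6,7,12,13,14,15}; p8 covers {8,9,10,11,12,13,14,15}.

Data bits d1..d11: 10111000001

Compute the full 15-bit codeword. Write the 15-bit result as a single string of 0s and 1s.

Place data at non-parity positions: p1 p2 1 p4 0 1 1 p8 1 0 0 0 0 0 1
p1 (pos 1,3,5,7,9,11,13,15): XOR of data positions = 1⊕0⊕1⊕1⊕0⊕0⊕1 = 0
p2 (pos 2,3,6,7,10,11,14,15): XOR of data positions = 1⊕1⊕1⊕0⊕0⊕0⊕1 = 0
p4 (pos 4,5,6,7,12,13,14,15): XOR of data positions = 0⊕1⊕1⊕0⊕0⊕0⊕1 = 1
p8 (pos 8,9,10,11,12,13,14,15): XOR of data positions = 1⊕0⊕0⊕0⊕0⊕0⊕1 = 0
Codeword: 001101101000001

001101101000001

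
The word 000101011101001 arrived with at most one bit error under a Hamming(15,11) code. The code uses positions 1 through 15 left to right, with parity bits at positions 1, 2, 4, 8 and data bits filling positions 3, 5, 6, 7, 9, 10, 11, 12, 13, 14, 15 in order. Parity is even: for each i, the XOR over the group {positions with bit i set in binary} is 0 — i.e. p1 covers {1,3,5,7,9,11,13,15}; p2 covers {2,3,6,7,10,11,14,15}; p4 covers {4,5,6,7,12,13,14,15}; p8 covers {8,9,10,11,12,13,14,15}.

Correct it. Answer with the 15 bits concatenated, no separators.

000101011001001

s1 (pos 1,3,5,7,9,11,13,15): 0⊕0⊕0⊕0⊕1⊕0⊕0⊕1 = 0
s2 (pos 2,3,6,7,10,11,14,15): 0⊕0⊕1⊕0⊕1⊕0⊕0⊕1 = 1
s4 (pos 4,5,6,7,12,13,14,15): 1⊕0⊕1⊕0⊕1⊕0⊕0⊕1 = 0
s8 (pos 8,9,10,11,12,13,14,15): 1⊕1⊕1⊕0⊕1⊕0⊕0⊕1 = 1
Syndrome s8…s1 = 1010 → error at position 10.
Flip position 10: 000101011101001 → 000101011001001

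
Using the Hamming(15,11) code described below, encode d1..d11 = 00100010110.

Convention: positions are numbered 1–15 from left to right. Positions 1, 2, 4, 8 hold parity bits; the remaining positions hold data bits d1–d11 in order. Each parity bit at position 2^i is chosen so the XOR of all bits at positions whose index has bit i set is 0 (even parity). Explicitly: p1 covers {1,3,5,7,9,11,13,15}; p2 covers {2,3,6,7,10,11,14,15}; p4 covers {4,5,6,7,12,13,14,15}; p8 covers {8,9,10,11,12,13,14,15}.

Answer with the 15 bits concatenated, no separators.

Place data at non-parity positions: p1 p2 0 p4 0 1 0 p8 0 0 1 0 1 1 0
p1 (pos 1,3,5,7,9,11,13,15): XOR of data positions = 0⊕0⊕0⊕0⊕1⊕1⊕0 = 0
p2 (pos 2,3,6,7,10,11,14,15): XOR of data positions = 0⊕1⊕0⊕0⊕1⊕1⊕0 = 1
p4 (pos 4,5,6,7,12,13,14,15): XOR of data positions = 0⊕1⊕0⊕0⊕1⊕1⊕0 = 1
p8 (pos 8,9,10,11,12,13,14,15): XOR of data positions = 0⊕0⊕1⊕0⊕1⊕1⊕0 = 1
Codeword: 010101010010110

010101010010110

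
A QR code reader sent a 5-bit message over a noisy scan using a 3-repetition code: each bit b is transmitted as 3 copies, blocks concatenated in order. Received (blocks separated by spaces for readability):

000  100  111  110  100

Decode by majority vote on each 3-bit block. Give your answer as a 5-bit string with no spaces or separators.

Block 1 (000): 0 ones → 0
Block 2 (100): 1 one → 0
Block 3 (111): 3 ones → 1
Block 4 (110): 2 ones → 1
Block 5 (100): 1 one → 0

00110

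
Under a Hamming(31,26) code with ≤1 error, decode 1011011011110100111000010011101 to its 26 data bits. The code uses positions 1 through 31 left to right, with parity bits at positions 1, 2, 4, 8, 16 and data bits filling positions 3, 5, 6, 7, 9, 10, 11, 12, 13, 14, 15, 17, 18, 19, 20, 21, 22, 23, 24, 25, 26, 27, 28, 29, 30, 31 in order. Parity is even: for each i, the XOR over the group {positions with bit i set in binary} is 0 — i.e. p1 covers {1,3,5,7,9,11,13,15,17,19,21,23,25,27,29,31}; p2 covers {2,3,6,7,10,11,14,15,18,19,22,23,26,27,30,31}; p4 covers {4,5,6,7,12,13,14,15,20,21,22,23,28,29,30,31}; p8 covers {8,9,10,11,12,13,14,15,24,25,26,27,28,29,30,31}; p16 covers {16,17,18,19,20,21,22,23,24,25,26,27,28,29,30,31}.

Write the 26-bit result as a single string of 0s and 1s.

10111111010111000010011101

s1 (pos 1,3,5,7,9,11,13,15,17,19,21,23,25,27,29,31): 1⊕1⊕0⊕1⊕1⊕1⊕0⊕0⊕1⊕1⊕0⊕0⊕0⊕1⊕1⊕1 = 0
s2 (pos 2,3,6,7,10,11,14,15,18,19,22,23,26,27,30,31): 0⊕1⊕1⊕1⊕1⊕1⊕1⊕0⊕1⊕1⊕0⊕0⊕0⊕1⊕0⊕1 = 0
s4 (pos 4,5,6,7,12,13,14,15,20,21,22,23,28,29,30,31): 1⊕0⊕1⊕1⊕1⊕0⊕1⊕0⊕0⊕0⊕0⊕0⊕1⊕1⊕0⊕1 = 0
s8 (pos 8,9,10,11,12,13,14,15,24,25,26,27,28,29,30,31): 0⊕1⊕1⊕1⊕1⊕0⊕1⊕0⊕1⊕0⊕0⊕1⊕1⊕1⊕0⊕1 = 0
s16 (pos 16,17,18,19,20,21,22,23,24,25,26,27,28,29,30,31): 0⊕1⊕1⊕1⊕0⊕0⊕0⊕0⊕1⊕0⊕0⊕1⊕1⊕1⊕0⊕1 = 0
Syndrome s16…s1 = 00000 → no error.
Read data bits from positions 3,5,6,7,9,10,11,12,13,14,15,17,18,19,20,21,22,23,24,25,26,27,28,29,30,31: 10111111010111000010011101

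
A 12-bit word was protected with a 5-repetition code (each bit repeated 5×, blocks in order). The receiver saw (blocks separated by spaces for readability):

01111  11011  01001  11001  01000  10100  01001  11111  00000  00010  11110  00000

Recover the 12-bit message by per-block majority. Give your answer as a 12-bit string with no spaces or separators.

Block 1 (01111): 4 ones → 1
Block 2 (11011): 4 ones → 1
Block 3 (01001): 2 ones → 0
Block 4 (11001): 3 ones → 1
Block 5 (01000): 1 one → 0
Block 6 (10100): 2 ones → 0
Block 7 (01001): 2 ones → 0
Block 8 (11111): 5 ones → 1
Block 9 (00000): 0 ones → 0
Block 10 (00010): 1 one → 0
Block 11 (11110): 4 ones → 1
Block 12 (00000): 0 ones → 0

110100010010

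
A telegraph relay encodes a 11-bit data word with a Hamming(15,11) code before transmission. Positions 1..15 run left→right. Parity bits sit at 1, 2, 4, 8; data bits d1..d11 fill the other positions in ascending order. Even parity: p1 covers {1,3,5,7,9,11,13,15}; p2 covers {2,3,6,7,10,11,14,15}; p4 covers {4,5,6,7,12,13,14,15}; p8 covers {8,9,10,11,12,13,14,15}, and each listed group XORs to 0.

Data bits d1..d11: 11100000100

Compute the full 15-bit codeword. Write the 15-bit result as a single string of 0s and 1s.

Place data at non-parity positions: p1 p2 1 p4 1 1 0 p8 0 0 0 0 1 0 0
p1 (pos 1,3,5,7,9,11,13,15): XOR of data positions = 1⊕1⊕0⊕0⊕0⊕1⊕0 = 1
p2 (pos 2,3,6,7,10,11,14,15): XOR of data positions = 1⊕1⊕0⊕0⊕0⊕0⊕0 = 0
p4 (pos 4,5,6,7,12,13,14,15): XOR of data positions = 1⊕1⊕0⊕0⊕1⊕0⊕0 = 1
p8 (pos 8,9,10,11,12,13,14,15): XOR of data positions = 0⊕0⊕0⊕0⊕1⊕0⊕0 = 1
Codeword: 101111010000100

101111010000100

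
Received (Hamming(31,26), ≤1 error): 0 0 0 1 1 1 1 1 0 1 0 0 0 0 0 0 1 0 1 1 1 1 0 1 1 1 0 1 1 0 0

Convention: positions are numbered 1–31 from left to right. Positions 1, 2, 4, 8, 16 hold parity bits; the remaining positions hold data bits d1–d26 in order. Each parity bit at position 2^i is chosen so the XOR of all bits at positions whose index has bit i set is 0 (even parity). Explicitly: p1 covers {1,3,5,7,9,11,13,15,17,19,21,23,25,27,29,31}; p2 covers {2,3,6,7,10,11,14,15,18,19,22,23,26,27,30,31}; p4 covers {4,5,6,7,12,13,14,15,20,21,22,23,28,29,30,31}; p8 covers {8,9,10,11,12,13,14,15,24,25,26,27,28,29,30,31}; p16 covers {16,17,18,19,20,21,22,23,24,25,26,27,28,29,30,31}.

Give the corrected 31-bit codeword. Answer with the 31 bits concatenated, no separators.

0001111101001000101111011101100

s1 (pos 1,3,5,7,9,11,13,15,17,19,21,23,25,27,29,31): 0⊕0⊕1⊕1⊕0⊕0⊕0⊕0⊕1⊕1⊕1⊕0⊕1⊕0⊕1⊕0 = 1
s2 (pos 2,3,6,7,10,11,14,15,18,19,22,23,26,27,30,31): 0⊕0⊕1⊕1⊕1⊕0⊕0⊕0⊕0⊕1⊕1⊕0⊕1⊕0⊕0⊕0 = 0
s4 (pos 4,5,6,7,12,13,14,15,20,21,22,23,28,29,30,31): 1⊕1⊕1⊕1⊕0⊕0⊕0⊕0⊕1⊕1⊕1⊕0⊕1⊕1⊕0⊕0 = 1
s8 (pos 8,9,10,11,12,13,14,15,24,25,26,27,28,29,30,31): 1⊕0⊕1⊕0⊕0⊕0⊕0⊕0⊕1⊕1⊕1⊕0⊕1⊕1⊕0⊕0 = 1
s16 (pos 16,17,18,19,20,21,22,23,24,25,26,27,28,29,30,31): 0⊕1⊕0⊕1⊕1⊕1⊕1⊕0⊕1⊕1⊕1⊕0⊕1⊕1⊕0⊕0 = 0
Syndrome s16…s1 = 01101 → error at position 13.
Flip position 13: 0001111101000000101111011101100 → 0001111101001000101111011101100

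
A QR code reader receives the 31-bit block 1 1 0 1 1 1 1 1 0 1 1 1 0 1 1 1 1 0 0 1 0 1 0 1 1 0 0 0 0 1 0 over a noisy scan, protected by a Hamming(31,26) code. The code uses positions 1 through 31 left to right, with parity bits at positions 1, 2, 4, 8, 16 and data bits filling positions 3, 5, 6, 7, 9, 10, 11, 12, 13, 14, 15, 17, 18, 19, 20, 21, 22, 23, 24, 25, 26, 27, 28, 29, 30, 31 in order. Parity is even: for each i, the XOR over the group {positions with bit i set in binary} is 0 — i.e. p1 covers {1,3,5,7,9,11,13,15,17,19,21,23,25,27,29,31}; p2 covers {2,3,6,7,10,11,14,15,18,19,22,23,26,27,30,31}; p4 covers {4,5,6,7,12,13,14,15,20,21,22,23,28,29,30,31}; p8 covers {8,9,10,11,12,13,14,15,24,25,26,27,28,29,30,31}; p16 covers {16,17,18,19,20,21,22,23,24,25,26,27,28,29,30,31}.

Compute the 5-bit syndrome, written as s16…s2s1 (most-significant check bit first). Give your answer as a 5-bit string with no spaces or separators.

11011

s1 (pos 1,3,5,7,9,11,13,15,17,19,21,23,25,27,29,31): 1⊕0⊕1⊕1⊕0⊕1⊕0⊕1⊕1⊕0⊕0⊕0⊕1⊕0⊕0⊕0 = 1
s2 (pos 2,3,6,7,10,11,14,15,18,19,22,23,26,27,30,31): 1⊕0⊕1⊕1⊕1⊕1⊕1⊕1⊕0⊕0⊕1⊕0⊕0⊕0⊕1⊕0 = 1
s4 (pos 4,5,6,7,12,13,14,15,20,21,22,23,28,29,30,31): 1⊕1⊕1⊕1⊕1⊕0⊕1⊕1⊕1⊕0⊕1⊕0⊕0⊕0⊕1⊕0 = 0
s8 (pos 8,9,10,11,12,13,14,15,24,25,26,27,28,29,30,31): 1⊕0⊕1⊕1⊕1⊕0⊕1⊕1⊕1⊕1⊕0⊕0⊕0⊕0⊕1⊕0 = 1
s16 (pos 16,17,18,19,20,21,22,23,24,25,26,27,28,29,30,31): 1⊕1⊕0⊕0⊕1⊕0⊕1⊕0⊕1⊕1⊕0⊕0⊕0⊕0⊕1⊕0 = 1
Syndrome s16…s1 = 11011 → error at position 27.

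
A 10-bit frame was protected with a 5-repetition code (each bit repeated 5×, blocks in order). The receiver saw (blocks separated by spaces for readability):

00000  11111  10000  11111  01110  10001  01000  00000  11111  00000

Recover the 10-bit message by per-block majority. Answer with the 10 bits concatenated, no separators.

Block 1 (00000): 0 ones → 0
Block 2 (11111): 5 ones → 1
Block 3 (10000): 1 one → 0
Block 4 (11111): 5 ones → 1
Block 5 (01110): 3 ones → 1
Block 6 (10001): 2 ones → 0
Block 7 (01000): 1 one → 0
Block 8 (00000): 0 ones → 0
Block 9 (11111): 5 ones → 1
Block 10 (00000): 0 ones → 0

0101100010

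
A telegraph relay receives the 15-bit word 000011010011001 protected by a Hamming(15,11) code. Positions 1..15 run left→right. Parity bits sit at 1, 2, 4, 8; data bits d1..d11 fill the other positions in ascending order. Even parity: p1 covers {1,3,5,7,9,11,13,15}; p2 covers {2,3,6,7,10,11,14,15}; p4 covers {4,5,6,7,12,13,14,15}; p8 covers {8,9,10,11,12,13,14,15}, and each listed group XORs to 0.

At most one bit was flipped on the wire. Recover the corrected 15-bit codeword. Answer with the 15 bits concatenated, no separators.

001011010011001

s1 (pos 1,3,5,7,9,11,13,15): 0⊕0⊕1⊕0⊕0⊕1⊕0⊕1 = 1
s2 (pos 2,3,6,7,10,11,14,15): 0⊕0⊕1⊕0⊕0⊕1⊕0⊕1 = 1
s4 (pos 4,5,6,7,12,13,14,15): 0⊕1⊕1⊕0⊕1⊕0⊕0⊕1 = 0
s8 (pos 8,9,10,11,12,13,14,15): 1⊕0⊕0⊕1⊕1⊕0⊕0⊕1 = 0
Syndrome s8…s1 = 0011 → error at position 3.
Flip position 3: 000011010011001 → 001011010011001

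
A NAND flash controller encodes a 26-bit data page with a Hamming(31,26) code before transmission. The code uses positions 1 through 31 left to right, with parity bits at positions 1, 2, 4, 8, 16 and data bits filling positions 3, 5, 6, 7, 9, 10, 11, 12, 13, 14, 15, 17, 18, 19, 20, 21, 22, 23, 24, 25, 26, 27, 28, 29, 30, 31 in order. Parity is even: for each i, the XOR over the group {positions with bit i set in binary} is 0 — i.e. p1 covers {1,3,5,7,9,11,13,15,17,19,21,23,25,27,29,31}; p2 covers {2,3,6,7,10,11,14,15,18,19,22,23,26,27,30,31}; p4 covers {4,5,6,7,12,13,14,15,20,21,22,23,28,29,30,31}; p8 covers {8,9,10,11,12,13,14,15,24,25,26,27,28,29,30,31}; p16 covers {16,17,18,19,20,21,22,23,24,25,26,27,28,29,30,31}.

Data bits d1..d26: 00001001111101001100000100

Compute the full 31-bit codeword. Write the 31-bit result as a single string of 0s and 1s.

Place data at non-parity positions: p1 p2 0 p4 0 0 0 p8 1 0 0 1 1 1 1 p16 1 0 1 0 0 1 1 0 0 0 0 0 1 0 0
p1 (pos 1,3,5,7,9,11,13,15,17,19,21,23,25,27,29,31): XOR of data positions = 0⊕0⊕0⊕1⊕0⊕1⊕1⊕1⊕1⊕0⊕1⊕0⊕0⊕1⊕0 = 1
p2 (pos 2,3,6,7,10,11,14,15,18,19,22,23,26,27,30,31): XOR of data positions = 0⊕0⊕0⊕0⊕0⊕1⊕1⊕0⊕1⊕1⊕1⊕0⊕0⊕0⊕0 = 1
p4 (pos 4,5,6,7,12,13,14,15,20,21,22,23,28,29,30,31): XOR of data positions = 0⊕0⊕0⊕1⊕1⊕1⊕1⊕0⊕0⊕1⊕1⊕0⊕1⊕0⊕0 = 1
p8 (pos 8,9,10,11,12,13,14,15,24,25,26,27,28,29,30,31): XOR of data positions = 1⊕0⊕0⊕1⊕1⊕1⊕1⊕0⊕0⊕0⊕0⊕0⊕1⊕0⊕0 = 0
p16 (pos 16,17,18,19,20,21,22,23,24,25,26,27,28,29,30,31): XOR of data positions = 1⊕0⊕1⊕0⊕0⊕1⊕1⊕0⊕0⊕0⊕0⊕0⊕1⊕0⊕0 = 1
Codeword: 1101000010011111101001100000100

1101000010011111101001100000100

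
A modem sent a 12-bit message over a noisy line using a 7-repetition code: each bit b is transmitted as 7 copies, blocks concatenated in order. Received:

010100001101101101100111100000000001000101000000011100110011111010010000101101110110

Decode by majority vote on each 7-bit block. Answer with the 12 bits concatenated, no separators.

Block 1 (0101000): 2 ones → 0
Block 2 (0110110): 4 ones → 1
Block 3 (1101100): 4 ones → 1
Block 4 (1111000): 4 ones → 1
Block 5 (0000000): 0 ones → 0
Block 6 (1000101): 3 ones → 0
Block 7 (0000000): 0 ones → 0
Block 8 (1110011): 5 ones → 1
Block 9 (0011111): 5 ones → 1
Block 10 (0100100): 2 ones → 0
Block 11 (0010110): 3 ones → 0
Block 12 (1110110): 5 ones → 1

011100011001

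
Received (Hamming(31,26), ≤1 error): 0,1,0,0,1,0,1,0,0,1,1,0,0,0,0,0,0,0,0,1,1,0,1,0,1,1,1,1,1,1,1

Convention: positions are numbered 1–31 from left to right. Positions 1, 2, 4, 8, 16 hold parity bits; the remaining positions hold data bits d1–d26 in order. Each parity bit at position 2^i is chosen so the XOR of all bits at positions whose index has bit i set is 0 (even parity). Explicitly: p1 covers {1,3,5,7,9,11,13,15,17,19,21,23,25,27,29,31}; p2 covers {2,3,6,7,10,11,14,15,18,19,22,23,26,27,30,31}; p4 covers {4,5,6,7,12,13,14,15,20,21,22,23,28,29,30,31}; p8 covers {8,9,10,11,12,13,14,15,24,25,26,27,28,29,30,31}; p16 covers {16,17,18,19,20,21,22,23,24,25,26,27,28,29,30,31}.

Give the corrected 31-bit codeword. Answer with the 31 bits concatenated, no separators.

s1 (pos 1,3,5,7,9,11,13,15,17,19,21,23,25,27,29,31): 0⊕0⊕1⊕1⊕0⊕1⊕0⊕0⊕0⊕0⊕1⊕1⊕1⊕1⊕1⊕1 = 1
s2 (pos 2,3,6,7,10,11,14,15,18,19,22,23,26,27,30,31): 1⊕0⊕0⊕1⊕1⊕1⊕0⊕0⊕0⊕0⊕0⊕1⊕1⊕1⊕1⊕1 = 1
s4 (pos 4,5,6,7,12,13,14,15,20,21,22,23,28,29,30,31): 0⊕1⊕0⊕1⊕0⊕0⊕0⊕0⊕1⊕1⊕0⊕1⊕1⊕1⊕1⊕1 = 1
s8 (pos 8,9,10,11,12,13,14,15,24,25,26,27,28,29,30,31): 0⊕0⊕1⊕1⊕0⊕0⊕0⊕0⊕0⊕1⊕1⊕1⊕1⊕1⊕1⊕1 = 1
s16 (pos 16,17,18,19,20,21,22,23,24,25,26,27,28,29,30,31): 0⊕0⊕0⊕0⊕1⊕1⊕0⊕1⊕0⊕1⊕1⊕1⊕1⊕1⊕1⊕1 = 0
Syndrome s16…s1 = 01111 → error at position 15.
Flip position 15: 0100101001100000000110101111111 → 0100101001100010000110101111111

0100101001100010000110101111111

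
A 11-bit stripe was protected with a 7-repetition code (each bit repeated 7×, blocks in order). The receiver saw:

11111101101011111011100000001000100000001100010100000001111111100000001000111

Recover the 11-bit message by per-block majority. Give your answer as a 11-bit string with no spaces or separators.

Block 1 (1111110): 6 ones → 1
Block 2 (1101011): 5 ones → 1
Block 3 (1110111): 6 ones → 1
Block 4 (0000000): 0 ones → 0
Block 5 (1000100): 2 ones → 0
Block 6 (0000011): 2 ones → 0
Block 7 (0001010): 2 ones → 0
Block 8 (0000001): 1 one → 0
Block 9 (1111111): 7 ones → 1
Block 10 (0000000): 0 ones → 0
Block 11 (1000111): 4 ones → 1

11100000101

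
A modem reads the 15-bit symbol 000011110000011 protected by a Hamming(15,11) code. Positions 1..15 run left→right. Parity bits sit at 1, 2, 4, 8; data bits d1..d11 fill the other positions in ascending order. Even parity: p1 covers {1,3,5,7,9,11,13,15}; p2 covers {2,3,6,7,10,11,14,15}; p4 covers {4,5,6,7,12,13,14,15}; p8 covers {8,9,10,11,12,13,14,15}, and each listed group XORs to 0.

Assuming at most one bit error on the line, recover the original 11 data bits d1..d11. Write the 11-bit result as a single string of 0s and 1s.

01110000111

s1 (pos 1,3,5,7,9,11,13,15): 0⊕0⊕1⊕1⊕0⊕0⊕0⊕1 = 1
s2 (pos 2,3,6,7,10,11,14,15): 0⊕0⊕1⊕1⊕0⊕0⊕1⊕1 = 0
s4 (pos 4,5,6,7,12,13,14,15): 0⊕1⊕1⊕1⊕0⊕0⊕1⊕1 = 1
s8 (pos 8,9,10,11,12,13,14,15): 1⊕0⊕0⊕0⊕0⊕0⊕1⊕1 = 1
Syndrome s8…s1 = 1101 → error at position 13.
Flip position 13: 000011110000011 → 000011110000111
Read data bits from positions 3,5,6,7,9,10,11,12,13,14,15: 01110000111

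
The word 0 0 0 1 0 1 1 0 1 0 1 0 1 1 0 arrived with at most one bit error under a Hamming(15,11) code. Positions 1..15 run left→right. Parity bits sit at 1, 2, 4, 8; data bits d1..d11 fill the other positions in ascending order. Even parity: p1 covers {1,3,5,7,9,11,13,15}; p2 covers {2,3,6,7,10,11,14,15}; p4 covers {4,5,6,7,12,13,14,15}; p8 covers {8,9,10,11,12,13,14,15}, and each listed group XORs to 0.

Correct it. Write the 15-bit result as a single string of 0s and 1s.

000001101010110

s1 (pos 1,3,5,7,9,11,13,15): 0⊕0⊕0⊕1⊕1⊕1⊕1⊕0 = 0
s2 (pos 2,3,6,7,10,11,14,15): 0⊕0⊕1⊕1⊕0⊕1⊕1⊕0 = 0
s4 (pos 4,5,6,7,12,13,14,15): 1⊕0⊕1⊕1⊕0⊕1⊕1⊕0 = 1
s8 (pos 8,9,10,11,12,13,14,15): 0⊕1⊕0⊕1⊕0⊕1⊕1⊕0 = 0
Syndrome s8…s1 = 0100 → error at position 4.
Flip position 4: 000101101010110 → 000001101010110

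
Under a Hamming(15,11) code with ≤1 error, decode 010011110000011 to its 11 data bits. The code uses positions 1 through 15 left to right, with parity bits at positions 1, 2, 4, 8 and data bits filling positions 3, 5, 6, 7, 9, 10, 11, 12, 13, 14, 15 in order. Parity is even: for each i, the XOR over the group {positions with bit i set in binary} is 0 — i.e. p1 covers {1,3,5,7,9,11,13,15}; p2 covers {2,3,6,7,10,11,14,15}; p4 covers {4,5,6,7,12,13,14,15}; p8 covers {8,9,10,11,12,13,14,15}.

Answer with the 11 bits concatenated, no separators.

01110000010

s1 (pos 1,3,5,7,9,11,13,15): 0⊕0⊕1⊕1⊕0⊕0⊕0⊕1 = 1
s2 (pos 2,3,6,7,10,11,14,15): 1⊕0⊕1⊕1⊕0⊕0⊕1⊕1 = 1
s4 (pos 4,5,6,7,12,13,14,15): 0⊕1⊕1⊕1⊕0⊕0⊕1⊕1 = 1
s8 (pos 8,9,10,11,12,13,14,15): 1⊕0⊕0⊕0⊕0⊕0⊕1⊕1 = 1
Syndrome s8…s1 = 1111 → error at position 15.
Flip position 15: 010011110000011 → 010011110000010
Read data bits from positions 3,5,6,7,9,10,11,12,13,14,15: 01110000010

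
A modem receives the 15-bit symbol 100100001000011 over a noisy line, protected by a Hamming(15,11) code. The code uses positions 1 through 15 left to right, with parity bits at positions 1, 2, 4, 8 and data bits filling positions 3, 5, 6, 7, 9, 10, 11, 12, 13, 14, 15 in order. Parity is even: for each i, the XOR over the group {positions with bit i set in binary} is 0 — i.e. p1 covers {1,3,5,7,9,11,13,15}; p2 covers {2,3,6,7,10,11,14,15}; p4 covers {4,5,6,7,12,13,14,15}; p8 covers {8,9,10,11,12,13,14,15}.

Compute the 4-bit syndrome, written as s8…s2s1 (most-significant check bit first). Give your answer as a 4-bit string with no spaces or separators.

s1 (pos 1,3,5,7,9,11,13,15): 1⊕0⊕0⊕0⊕1⊕0⊕0⊕1 = 1
s2 (pos 2,3,6,7,10,11,14,15): 0⊕0⊕0⊕0⊕0⊕0⊕1⊕1 = 0
s4 (pos 4,5,6,7,12,13,14,15): 1⊕0⊕0⊕0⊕0⊕0⊕1⊕1 = 1
s8 (pos 8,9,10,11,12,13,14,15): 0⊕1⊕0⊕0⊕0⊕0⊕1⊕1 = 1
Syndrome s8…s1 = 1101 → error at position 13.

1101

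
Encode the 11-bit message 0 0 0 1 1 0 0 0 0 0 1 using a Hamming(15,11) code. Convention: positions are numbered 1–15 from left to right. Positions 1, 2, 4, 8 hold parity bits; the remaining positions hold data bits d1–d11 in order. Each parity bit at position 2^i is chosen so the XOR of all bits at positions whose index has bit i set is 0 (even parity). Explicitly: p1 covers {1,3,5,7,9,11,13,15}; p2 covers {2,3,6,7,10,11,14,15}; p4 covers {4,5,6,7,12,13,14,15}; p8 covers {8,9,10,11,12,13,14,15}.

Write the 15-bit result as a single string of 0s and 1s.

100000101000001

Place data at non-parity positions: p1 p2 0 p4 0 0 1 p8 1 0 0 0 0 0 1
p1 (pos 1,3,5,7,9,11,13,15): XOR of data positions = 0⊕0⊕1⊕1⊕0⊕0⊕1 = 1
p2 (pos 2,3,6,7,10,11,14,15): XOR of data positions = 0⊕0⊕1⊕0⊕0⊕0⊕1 = 0
p4 (pos 4,5,6,7,12,13,14,15): XOR of data positions = 0⊕0⊕1⊕0⊕0⊕0⊕1 = 0
p8 (pos 8,9,10,11,12,13,14,15): XOR of data positions = 1⊕0⊕0⊕0⊕0⊕0⊕1 = 0
Codeword: 100000101000001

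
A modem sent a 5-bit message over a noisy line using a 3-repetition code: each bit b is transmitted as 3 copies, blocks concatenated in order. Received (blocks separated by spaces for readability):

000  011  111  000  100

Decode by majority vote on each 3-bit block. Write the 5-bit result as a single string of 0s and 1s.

01100

Block 1 (000): 0 ones → 0
Block 2 (011): 2 ones → 1
Block 3 (111): 3 ones → 1
Block 4 (000): 0 ones → 0
Block 5 (100): 1 one → 0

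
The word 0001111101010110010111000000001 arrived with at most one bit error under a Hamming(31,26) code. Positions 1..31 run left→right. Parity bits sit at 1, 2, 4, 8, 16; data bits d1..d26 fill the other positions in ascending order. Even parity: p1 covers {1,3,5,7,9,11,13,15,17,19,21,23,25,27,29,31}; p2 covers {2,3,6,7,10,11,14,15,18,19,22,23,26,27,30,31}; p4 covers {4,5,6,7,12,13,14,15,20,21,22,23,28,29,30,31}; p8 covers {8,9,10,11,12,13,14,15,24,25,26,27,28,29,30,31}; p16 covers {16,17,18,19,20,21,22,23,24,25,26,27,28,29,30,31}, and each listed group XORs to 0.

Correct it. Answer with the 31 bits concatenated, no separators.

s1 (pos 1,3,5,7,9,11,13,15,17,19,21,23,25,27,29,31): 0⊕0⊕1⊕1⊕0⊕0⊕0⊕1⊕0⊕0⊕1⊕0⊕0⊕0⊕0⊕1 = 1
s2 (pos 2,3,6,7,10,11,14,15,18,19,22,23,26,27,30,31): 0⊕0⊕1⊕1⊕1⊕0⊕1⊕1⊕1⊕0⊕1⊕0⊕0⊕0⊕0⊕1 = 0
s4 (pos 4,5,6,7,12,13,14,15,20,21,22,23,28,29,30,31): 1⊕1⊕1⊕1⊕1⊕0⊕1⊕1⊕1⊕1⊕1⊕0⊕0⊕0⊕0⊕1 = 1
s8 (pos 8,9,10,11,12,13,14,15,24,25,26,27,28,29,30,31): 1⊕0⊕1⊕0⊕1⊕0⊕1⊕1⊕0⊕0⊕0⊕0⊕0⊕0⊕0⊕1 = 0
s16 (pos 16,17,18,19,20,21,22,23,24,25,26,27,28,29,30,31): 0⊕0⊕1⊕0⊕1⊕1⊕1⊕0⊕0⊕0⊕0⊕0⊕0⊕0⊕0⊕1 = 1
Syndrome s16…s1 = 10101 → error at position 21.
Flip position 21: 0001111101010110010111000000001 → 0001111101010110010101000000001

0001111101010110010101000000001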